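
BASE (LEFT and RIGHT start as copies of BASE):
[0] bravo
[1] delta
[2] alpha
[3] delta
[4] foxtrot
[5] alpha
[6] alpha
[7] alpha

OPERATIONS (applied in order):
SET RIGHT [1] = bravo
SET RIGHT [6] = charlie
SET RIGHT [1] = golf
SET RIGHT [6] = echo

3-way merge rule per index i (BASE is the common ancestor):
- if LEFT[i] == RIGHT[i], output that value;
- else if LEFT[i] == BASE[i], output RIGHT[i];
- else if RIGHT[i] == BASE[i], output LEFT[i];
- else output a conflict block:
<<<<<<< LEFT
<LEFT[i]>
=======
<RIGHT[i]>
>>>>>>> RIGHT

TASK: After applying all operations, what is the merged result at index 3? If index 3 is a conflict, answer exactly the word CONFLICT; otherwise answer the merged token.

Answer: delta

Derivation:
Final LEFT:  [bravo, delta, alpha, delta, foxtrot, alpha, alpha, alpha]
Final RIGHT: [bravo, golf, alpha, delta, foxtrot, alpha, echo, alpha]
i=0: L=bravo R=bravo -> agree -> bravo
i=1: L=delta=BASE, R=golf -> take RIGHT -> golf
i=2: L=alpha R=alpha -> agree -> alpha
i=3: L=delta R=delta -> agree -> delta
i=4: L=foxtrot R=foxtrot -> agree -> foxtrot
i=5: L=alpha R=alpha -> agree -> alpha
i=6: L=alpha=BASE, R=echo -> take RIGHT -> echo
i=7: L=alpha R=alpha -> agree -> alpha
Index 3 -> delta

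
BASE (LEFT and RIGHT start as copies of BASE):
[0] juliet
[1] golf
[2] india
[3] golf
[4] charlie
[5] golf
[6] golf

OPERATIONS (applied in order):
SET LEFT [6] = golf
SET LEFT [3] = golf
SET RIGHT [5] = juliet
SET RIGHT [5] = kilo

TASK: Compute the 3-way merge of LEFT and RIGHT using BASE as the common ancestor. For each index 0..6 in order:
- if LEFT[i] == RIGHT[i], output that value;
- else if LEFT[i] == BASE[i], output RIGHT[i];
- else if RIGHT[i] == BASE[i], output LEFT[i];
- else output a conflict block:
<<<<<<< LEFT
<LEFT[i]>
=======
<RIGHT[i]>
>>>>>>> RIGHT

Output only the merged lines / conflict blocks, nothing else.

Answer: juliet
golf
india
golf
charlie
kilo
golf

Derivation:
Final LEFT:  [juliet, golf, india, golf, charlie, golf, golf]
Final RIGHT: [juliet, golf, india, golf, charlie, kilo, golf]
i=0: L=juliet R=juliet -> agree -> juliet
i=1: L=golf R=golf -> agree -> golf
i=2: L=india R=india -> agree -> india
i=3: L=golf R=golf -> agree -> golf
i=4: L=charlie R=charlie -> agree -> charlie
i=5: L=golf=BASE, R=kilo -> take RIGHT -> kilo
i=6: L=golf R=golf -> agree -> golf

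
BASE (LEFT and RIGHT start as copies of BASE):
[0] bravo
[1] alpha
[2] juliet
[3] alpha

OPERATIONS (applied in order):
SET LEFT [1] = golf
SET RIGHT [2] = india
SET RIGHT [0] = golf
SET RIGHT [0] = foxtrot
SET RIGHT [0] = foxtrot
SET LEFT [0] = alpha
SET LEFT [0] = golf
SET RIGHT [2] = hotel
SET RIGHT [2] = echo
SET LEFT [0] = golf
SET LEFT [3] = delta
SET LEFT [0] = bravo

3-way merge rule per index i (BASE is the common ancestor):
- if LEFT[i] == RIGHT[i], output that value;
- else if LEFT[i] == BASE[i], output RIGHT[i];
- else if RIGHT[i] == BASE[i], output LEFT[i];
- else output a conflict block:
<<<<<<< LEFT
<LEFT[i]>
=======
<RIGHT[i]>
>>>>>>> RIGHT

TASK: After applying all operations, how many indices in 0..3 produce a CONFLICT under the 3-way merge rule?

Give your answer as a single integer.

Answer: 0

Derivation:
Final LEFT:  [bravo, golf, juliet, delta]
Final RIGHT: [foxtrot, alpha, echo, alpha]
i=0: L=bravo=BASE, R=foxtrot -> take RIGHT -> foxtrot
i=1: L=golf, R=alpha=BASE -> take LEFT -> golf
i=2: L=juliet=BASE, R=echo -> take RIGHT -> echo
i=3: L=delta, R=alpha=BASE -> take LEFT -> delta
Conflict count: 0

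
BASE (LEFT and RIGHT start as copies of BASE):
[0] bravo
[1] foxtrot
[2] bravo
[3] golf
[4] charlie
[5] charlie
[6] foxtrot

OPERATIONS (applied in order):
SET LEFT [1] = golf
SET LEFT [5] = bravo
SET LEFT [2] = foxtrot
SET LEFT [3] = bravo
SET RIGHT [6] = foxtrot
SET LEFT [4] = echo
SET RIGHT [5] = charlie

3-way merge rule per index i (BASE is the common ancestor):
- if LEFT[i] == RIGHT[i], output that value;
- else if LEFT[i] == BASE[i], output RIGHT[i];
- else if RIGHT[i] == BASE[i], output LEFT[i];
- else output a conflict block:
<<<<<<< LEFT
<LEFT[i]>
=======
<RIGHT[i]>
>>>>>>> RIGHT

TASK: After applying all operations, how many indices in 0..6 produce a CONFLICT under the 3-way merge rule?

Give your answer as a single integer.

Answer: 0

Derivation:
Final LEFT:  [bravo, golf, foxtrot, bravo, echo, bravo, foxtrot]
Final RIGHT: [bravo, foxtrot, bravo, golf, charlie, charlie, foxtrot]
i=0: L=bravo R=bravo -> agree -> bravo
i=1: L=golf, R=foxtrot=BASE -> take LEFT -> golf
i=2: L=foxtrot, R=bravo=BASE -> take LEFT -> foxtrot
i=3: L=bravo, R=golf=BASE -> take LEFT -> bravo
i=4: L=echo, R=charlie=BASE -> take LEFT -> echo
i=5: L=bravo, R=charlie=BASE -> take LEFT -> bravo
i=6: L=foxtrot R=foxtrot -> agree -> foxtrot
Conflict count: 0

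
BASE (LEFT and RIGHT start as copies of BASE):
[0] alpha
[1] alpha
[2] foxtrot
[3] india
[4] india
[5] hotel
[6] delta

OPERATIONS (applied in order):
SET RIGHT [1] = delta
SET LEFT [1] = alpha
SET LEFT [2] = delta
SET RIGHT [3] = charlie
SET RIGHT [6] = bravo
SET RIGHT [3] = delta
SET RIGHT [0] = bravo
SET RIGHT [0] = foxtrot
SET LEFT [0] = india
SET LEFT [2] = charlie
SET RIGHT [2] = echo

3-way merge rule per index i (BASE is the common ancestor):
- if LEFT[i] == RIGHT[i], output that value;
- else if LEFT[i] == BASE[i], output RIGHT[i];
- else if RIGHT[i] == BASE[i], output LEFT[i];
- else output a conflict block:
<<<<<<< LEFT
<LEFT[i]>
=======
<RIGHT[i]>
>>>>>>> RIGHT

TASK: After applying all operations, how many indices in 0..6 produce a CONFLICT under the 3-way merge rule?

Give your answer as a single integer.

Answer: 2

Derivation:
Final LEFT:  [india, alpha, charlie, india, india, hotel, delta]
Final RIGHT: [foxtrot, delta, echo, delta, india, hotel, bravo]
i=0: BASE=alpha L=india R=foxtrot all differ -> CONFLICT
i=1: L=alpha=BASE, R=delta -> take RIGHT -> delta
i=2: BASE=foxtrot L=charlie R=echo all differ -> CONFLICT
i=3: L=india=BASE, R=delta -> take RIGHT -> delta
i=4: L=india R=india -> agree -> india
i=5: L=hotel R=hotel -> agree -> hotel
i=6: L=delta=BASE, R=bravo -> take RIGHT -> bravo
Conflict count: 2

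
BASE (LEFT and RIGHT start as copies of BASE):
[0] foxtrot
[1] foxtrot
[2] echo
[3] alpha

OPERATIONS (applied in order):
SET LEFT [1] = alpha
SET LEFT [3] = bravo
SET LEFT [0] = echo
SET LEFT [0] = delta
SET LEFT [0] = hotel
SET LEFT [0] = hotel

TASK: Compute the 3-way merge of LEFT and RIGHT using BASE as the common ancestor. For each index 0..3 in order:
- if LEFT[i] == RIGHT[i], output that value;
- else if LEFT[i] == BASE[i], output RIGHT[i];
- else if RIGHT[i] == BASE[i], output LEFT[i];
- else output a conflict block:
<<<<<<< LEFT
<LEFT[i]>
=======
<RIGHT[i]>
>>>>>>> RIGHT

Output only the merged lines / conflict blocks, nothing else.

Final LEFT:  [hotel, alpha, echo, bravo]
Final RIGHT: [foxtrot, foxtrot, echo, alpha]
i=0: L=hotel, R=foxtrot=BASE -> take LEFT -> hotel
i=1: L=alpha, R=foxtrot=BASE -> take LEFT -> alpha
i=2: L=echo R=echo -> agree -> echo
i=3: L=bravo, R=alpha=BASE -> take LEFT -> bravo

Answer: hotel
alpha
echo
bravo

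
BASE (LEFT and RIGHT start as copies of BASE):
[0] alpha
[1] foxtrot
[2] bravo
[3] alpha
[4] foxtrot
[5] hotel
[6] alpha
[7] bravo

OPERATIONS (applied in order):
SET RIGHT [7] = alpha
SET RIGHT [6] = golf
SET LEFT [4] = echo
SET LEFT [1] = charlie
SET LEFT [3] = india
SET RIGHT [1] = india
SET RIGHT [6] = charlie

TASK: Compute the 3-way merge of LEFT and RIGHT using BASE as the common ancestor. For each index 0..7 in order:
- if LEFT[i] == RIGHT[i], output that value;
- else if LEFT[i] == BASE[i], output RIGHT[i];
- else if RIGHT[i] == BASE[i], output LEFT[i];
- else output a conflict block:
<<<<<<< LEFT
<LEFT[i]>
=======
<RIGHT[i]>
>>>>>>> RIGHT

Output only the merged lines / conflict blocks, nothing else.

Answer: alpha
<<<<<<< LEFT
charlie
=======
india
>>>>>>> RIGHT
bravo
india
echo
hotel
charlie
alpha

Derivation:
Final LEFT:  [alpha, charlie, bravo, india, echo, hotel, alpha, bravo]
Final RIGHT: [alpha, india, bravo, alpha, foxtrot, hotel, charlie, alpha]
i=0: L=alpha R=alpha -> agree -> alpha
i=1: BASE=foxtrot L=charlie R=india all differ -> CONFLICT
i=2: L=bravo R=bravo -> agree -> bravo
i=3: L=india, R=alpha=BASE -> take LEFT -> india
i=4: L=echo, R=foxtrot=BASE -> take LEFT -> echo
i=5: L=hotel R=hotel -> agree -> hotel
i=6: L=alpha=BASE, R=charlie -> take RIGHT -> charlie
i=7: L=bravo=BASE, R=alpha -> take RIGHT -> alpha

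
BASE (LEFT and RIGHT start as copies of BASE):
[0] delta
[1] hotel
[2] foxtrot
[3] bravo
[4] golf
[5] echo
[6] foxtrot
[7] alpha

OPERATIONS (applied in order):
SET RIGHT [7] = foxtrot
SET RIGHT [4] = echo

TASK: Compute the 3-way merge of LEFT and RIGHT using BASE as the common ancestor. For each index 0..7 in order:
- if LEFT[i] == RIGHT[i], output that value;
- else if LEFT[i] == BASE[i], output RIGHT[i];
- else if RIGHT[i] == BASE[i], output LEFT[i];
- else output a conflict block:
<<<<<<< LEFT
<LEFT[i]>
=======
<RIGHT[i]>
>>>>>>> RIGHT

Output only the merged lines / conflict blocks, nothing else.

Answer: delta
hotel
foxtrot
bravo
echo
echo
foxtrot
foxtrot

Derivation:
Final LEFT:  [delta, hotel, foxtrot, bravo, golf, echo, foxtrot, alpha]
Final RIGHT: [delta, hotel, foxtrot, bravo, echo, echo, foxtrot, foxtrot]
i=0: L=delta R=delta -> agree -> delta
i=1: L=hotel R=hotel -> agree -> hotel
i=2: L=foxtrot R=foxtrot -> agree -> foxtrot
i=3: L=bravo R=bravo -> agree -> bravo
i=4: L=golf=BASE, R=echo -> take RIGHT -> echo
i=5: L=echo R=echo -> agree -> echo
i=6: L=foxtrot R=foxtrot -> agree -> foxtrot
i=7: L=alpha=BASE, R=foxtrot -> take RIGHT -> foxtrot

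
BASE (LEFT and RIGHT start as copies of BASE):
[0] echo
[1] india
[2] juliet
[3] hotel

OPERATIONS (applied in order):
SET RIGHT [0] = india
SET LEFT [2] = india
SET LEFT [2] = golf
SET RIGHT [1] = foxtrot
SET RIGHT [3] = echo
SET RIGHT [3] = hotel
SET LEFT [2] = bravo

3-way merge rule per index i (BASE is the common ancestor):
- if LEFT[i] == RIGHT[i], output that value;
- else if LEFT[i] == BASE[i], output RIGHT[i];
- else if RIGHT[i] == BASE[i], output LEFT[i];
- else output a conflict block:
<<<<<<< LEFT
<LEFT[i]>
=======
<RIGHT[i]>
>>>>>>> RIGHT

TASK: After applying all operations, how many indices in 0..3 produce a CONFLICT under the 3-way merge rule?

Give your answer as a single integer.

Answer: 0

Derivation:
Final LEFT:  [echo, india, bravo, hotel]
Final RIGHT: [india, foxtrot, juliet, hotel]
i=0: L=echo=BASE, R=india -> take RIGHT -> india
i=1: L=india=BASE, R=foxtrot -> take RIGHT -> foxtrot
i=2: L=bravo, R=juliet=BASE -> take LEFT -> bravo
i=3: L=hotel R=hotel -> agree -> hotel
Conflict count: 0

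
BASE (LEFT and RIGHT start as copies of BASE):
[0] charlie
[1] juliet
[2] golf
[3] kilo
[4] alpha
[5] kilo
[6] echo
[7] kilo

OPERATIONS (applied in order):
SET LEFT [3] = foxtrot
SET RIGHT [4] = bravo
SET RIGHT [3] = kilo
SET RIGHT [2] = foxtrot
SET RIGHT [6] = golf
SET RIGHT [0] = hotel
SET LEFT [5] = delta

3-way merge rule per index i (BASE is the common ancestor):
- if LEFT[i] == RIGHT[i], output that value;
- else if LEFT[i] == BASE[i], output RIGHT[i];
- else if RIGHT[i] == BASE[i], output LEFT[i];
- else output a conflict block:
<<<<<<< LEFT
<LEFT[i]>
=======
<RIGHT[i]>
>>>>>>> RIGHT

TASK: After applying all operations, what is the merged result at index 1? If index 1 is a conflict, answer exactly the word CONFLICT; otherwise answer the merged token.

Answer: juliet

Derivation:
Final LEFT:  [charlie, juliet, golf, foxtrot, alpha, delta, echo, kilo]
Final RIGHT: [hotel, juliet, foxtrot, kilo, bravo, kilo, golf, kilo]
i=0: L=charlie=BASE, R=hotel -> take RIGHT -> hotel
i=1: L=juliet R=juliet -> agree -> juliet
i=2: L=golf=BASE, R=foxtrot -> take RIGHT -> foxtrot
i=3: L=foxtrot, R=kilo=BASE -> take LEFT -> foxtrot
i=4: L=alpha=BASE, R=bravo -> take RIGHT -> bravo
i=5: L=delta, R=kilo=BASE -> take LEFT -> delta
i=6: L=echo=BASE, R=golf -> take RIGHT -> golf
i=7: L=kilo R=kilo -> agree -> kilo
Index 1 -> juliet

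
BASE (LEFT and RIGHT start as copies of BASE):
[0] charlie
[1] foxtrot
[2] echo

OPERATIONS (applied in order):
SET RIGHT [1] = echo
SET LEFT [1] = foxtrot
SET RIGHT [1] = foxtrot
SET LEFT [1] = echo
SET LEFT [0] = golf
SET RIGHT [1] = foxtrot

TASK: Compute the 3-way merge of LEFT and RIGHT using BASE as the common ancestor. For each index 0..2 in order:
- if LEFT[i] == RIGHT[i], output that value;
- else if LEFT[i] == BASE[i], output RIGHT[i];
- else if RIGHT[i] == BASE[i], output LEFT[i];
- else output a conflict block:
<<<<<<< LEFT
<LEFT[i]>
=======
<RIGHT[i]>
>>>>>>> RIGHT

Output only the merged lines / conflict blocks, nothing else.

Final LEFT:  [golf, echo, echo]
Final RIGHT: [charlie, foxtrot, echo]
i=0: L=golf, R=charlie=BASE -> take LEFT -> golf
i=1: L=echo, R=foxtrot=BASE -> take LEFT -> echo
i=2: L=echo R=echo -> agree -> echo

Answer: golf
echo
echo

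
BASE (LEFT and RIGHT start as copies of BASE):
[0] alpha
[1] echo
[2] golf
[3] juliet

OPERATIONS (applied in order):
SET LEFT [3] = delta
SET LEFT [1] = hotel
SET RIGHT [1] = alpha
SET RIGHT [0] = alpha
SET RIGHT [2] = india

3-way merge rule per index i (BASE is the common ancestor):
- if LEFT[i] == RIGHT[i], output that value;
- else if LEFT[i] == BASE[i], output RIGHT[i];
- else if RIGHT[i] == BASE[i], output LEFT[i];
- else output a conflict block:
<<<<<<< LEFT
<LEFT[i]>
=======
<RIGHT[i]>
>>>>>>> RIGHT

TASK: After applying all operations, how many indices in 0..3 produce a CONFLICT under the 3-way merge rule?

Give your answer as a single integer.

Final LEFT:  [alpha, hotel, golf, delta]
Final RIGHT: [alpha, alpha, india, juliet]
i=0: L=alpha R=alpha -> agree -> alpha
i=1: BASE=echo L=hotel R=alpha all differ -> CONFLICT
i=2: L=golf=BASE, R=india -> take RIGHT -> india
i=3: L=delta, R=juliet=BASE -> take LEFT -> delta
Conflict count: 1

Answer: 1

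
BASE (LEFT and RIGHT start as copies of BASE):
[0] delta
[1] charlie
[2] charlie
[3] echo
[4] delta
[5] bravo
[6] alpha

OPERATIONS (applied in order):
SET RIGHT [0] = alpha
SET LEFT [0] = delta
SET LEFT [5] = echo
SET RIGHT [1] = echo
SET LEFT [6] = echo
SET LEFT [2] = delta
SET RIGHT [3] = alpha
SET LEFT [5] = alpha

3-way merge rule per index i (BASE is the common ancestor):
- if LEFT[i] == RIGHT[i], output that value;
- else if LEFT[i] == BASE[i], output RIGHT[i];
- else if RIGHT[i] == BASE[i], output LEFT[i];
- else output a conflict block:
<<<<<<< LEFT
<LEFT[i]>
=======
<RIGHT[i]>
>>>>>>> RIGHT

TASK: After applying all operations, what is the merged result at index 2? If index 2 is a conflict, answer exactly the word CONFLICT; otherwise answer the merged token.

Answer: delta

Derivation:
Final LEFT:  [delta, charlie, delta, echo, delta, alpha, echo]
Final RIGHT: [alpha, echo, charlie, alpha, delta, bravo, alpha]
i=0: L=delta=BASE, R=alpha -> take RIGHT -> alpha
i=1: L=charlie=BASE, R=echo -> take RIGHT -> echo
i=2: L=delta, R=charlie=BASE -> take LEFT -> delta
i=3: L=echo=BASE, R=alpha -> take RIGHT -> alpha
i=4: L=delta R=delta -> agree -> delta
i=5: L=alpha, R=bravo=BASE -> take LEFT -> alpha
i=6: L=echo, R=alpha=BASE -> take LEFT -> echo
Index 2 -> delta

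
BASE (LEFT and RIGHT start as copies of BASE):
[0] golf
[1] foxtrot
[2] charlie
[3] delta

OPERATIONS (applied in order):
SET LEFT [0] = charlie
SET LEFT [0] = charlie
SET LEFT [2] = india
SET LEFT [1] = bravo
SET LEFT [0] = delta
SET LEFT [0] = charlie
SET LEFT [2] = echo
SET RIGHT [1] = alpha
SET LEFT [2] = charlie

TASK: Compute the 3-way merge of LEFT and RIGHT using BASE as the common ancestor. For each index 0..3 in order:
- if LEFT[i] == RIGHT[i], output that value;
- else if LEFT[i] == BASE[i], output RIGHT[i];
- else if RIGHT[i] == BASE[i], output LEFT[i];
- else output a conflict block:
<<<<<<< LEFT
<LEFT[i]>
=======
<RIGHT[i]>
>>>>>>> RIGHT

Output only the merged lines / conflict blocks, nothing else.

Answer: charlie
<<<<<<< LEFT
bravo
=======
alpha
>>>>>>> RIGHT
charlie
delta

Derivation:
Final LEFT:  [charlie, bravo, charlie, delta]
Final RIGHT: [golf, alpha, charlie, delta]
i=0: L=charlie, R=golf=BASE -> take LEFT -> charlie
i=1: BASE=foxtrot L=bravo R=alpha all differ -> CONFLICT
i=2: L=charlie R=charlie -> agree -> charlie
i=3: L=delta R=delta -> agree -> delta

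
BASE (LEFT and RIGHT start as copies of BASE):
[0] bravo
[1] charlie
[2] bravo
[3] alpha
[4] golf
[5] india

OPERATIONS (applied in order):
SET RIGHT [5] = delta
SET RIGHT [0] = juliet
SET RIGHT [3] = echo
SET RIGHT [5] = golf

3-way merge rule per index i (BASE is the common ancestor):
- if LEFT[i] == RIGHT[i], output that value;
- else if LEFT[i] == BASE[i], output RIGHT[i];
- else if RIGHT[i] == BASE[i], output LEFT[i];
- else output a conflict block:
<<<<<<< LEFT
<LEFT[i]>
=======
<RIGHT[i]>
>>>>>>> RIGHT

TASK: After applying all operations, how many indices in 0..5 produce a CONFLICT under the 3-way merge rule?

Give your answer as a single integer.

Answer: 0

Derivation:
Final LEFT:  [bravo, charlie, bravo, alpha, golf, india]
Final RIGHT: [juliet, charlie, bravo, echo, golf, golf]
i=0: L=bravo=BASE, R=juliet -> take RIGHT -> juliet
i=1: L=charlie R=charlie -> agree -> charlie
i=2: L=bravo R=bravo -> agree -> bravo
i=3: L=alpha=BASE, R=echo -> take RIGHT -> echo
i=4: L=golf R=golf -> agree -> golf
i=5: L=india=BASE, R=golf -> take RIGHT -> golf
Conflict count: 0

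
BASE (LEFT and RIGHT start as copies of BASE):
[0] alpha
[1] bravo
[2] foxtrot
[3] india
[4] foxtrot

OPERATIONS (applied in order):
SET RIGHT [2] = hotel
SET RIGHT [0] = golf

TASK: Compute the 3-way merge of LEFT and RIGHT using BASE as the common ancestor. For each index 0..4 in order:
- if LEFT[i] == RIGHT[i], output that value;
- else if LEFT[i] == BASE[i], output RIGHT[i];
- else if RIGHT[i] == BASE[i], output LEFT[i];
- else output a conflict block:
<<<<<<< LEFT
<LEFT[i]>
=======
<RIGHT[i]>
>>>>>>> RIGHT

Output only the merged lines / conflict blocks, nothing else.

Answer: golf
bravo
hotel
india
foxtrot

Derivation:
Final LEFT:  [alpha, bravo, foxtrot, india, foxtrot]
Final RIGHT: [golf, bravo, hotel, india, foxtrot]
i=0: L=alpha=BASE, R=golf -> take RIGHT -> golf
i=1: L=bravo R=bravo -> agree -> bravo
i=2: L=foxtrot=BASE, R=hotel -> take RIGHT -> hotel
i=3: L=india R=india -> agree -> india
i=4: L=foxtrot R=foxtrot -> agree -> foxtrot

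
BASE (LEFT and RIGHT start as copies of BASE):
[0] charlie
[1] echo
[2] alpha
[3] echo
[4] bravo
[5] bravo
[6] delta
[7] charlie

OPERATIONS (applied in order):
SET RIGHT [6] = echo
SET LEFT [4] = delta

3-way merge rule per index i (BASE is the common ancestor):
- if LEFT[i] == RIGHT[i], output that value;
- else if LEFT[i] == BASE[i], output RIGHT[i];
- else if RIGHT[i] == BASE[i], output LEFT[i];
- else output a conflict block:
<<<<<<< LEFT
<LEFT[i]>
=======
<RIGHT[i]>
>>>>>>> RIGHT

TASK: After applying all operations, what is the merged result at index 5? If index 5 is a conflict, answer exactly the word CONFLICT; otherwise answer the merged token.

Answer: bravo

Derivation:
Final LEFT:  [charlie, echo, alpha, echo, delta, bravo, delta, charlie]
Final RIGHT: [charlie, echo, alpha, echo, bravo, bravo, echo, charlie]
i=0: L=charlie R=charlie -> agree -> charlie
i=1: L=echo R=echo -> agree -> echo
i=2: L=alpha R=alpha -> agree -> alpha
i=3: L=echo R=echo -> agree -> echo
i=4: L=delta, R=bravo=BASE -> take LEFT -> delta
i=5: L=bravo R=bravo -> agree -> bravo
i=6: L=delta=BASE, R=echo -> take RIGHT -> echo
i=7: L=charlie R=charlie -> agree -> charlie
Index 5 -> bravo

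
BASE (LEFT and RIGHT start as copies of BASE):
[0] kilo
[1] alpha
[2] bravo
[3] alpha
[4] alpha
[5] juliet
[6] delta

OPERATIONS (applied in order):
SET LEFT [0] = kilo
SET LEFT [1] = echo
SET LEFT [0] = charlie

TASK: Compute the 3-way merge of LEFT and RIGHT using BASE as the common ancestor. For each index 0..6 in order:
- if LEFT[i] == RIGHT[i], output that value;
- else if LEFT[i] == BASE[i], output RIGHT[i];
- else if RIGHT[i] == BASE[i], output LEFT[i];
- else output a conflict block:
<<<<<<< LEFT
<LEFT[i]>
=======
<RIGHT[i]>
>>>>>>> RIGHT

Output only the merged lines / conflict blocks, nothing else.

Final LEFT:  [charlie, echo, bravo, alpha, alpha, juliet, delta]
Final RIGHT: [kilo, alpha, bravo, alpha, alpha, juliet, delta]
i=0: L=charlie, R=kilo=BASE -> take LEFT -> charlie
i=1: L=echo, R=alpha=BASE -> take LEFT -> echo
i=2: L=bravo R=bravo -> agree -> bravo
i=3: L=alpha R=alpha -> agree -> alpha
i=4: L=alpha R=alpha -> agree -> alpha
i=5: L=juliet R=juliet -> agree -> juliet
i=6: L=delta R=delta -> agree -> delta

Answer: charlie
echo
bravo
alpha
alpha
juliet
delta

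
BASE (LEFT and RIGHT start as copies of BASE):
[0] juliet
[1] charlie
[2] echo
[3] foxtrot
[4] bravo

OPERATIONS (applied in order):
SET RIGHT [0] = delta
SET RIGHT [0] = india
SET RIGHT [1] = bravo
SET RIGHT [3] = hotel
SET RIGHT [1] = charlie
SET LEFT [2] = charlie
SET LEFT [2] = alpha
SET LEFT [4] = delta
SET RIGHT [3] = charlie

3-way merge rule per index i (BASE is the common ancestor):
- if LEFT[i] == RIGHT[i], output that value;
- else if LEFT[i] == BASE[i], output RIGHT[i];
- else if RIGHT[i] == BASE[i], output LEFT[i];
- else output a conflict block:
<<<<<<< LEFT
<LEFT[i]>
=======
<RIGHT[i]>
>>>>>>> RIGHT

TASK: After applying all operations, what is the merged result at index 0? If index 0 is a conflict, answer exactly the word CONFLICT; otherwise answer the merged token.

Final LEFT:  [juliet, charlie, alpha, foxtrot, delta]
Final RIGHT: [india, charlie, echo, charlie, bravo]
i=0: L=juliet=BASE, R=india -> take RIGHT -> india
i=1: L=charlie R=charlie -> agree -> charlie
i=2: L=alpha, R=echo=BASE -> take LEFT -> alpha
i=3: L=foxtrot=BASE, R=charlie -> take RIGHT -> charlie
i=4: L=delta, R=bravo=BASE -> take LEFT -> delta
Index 0 -> india

Answer: india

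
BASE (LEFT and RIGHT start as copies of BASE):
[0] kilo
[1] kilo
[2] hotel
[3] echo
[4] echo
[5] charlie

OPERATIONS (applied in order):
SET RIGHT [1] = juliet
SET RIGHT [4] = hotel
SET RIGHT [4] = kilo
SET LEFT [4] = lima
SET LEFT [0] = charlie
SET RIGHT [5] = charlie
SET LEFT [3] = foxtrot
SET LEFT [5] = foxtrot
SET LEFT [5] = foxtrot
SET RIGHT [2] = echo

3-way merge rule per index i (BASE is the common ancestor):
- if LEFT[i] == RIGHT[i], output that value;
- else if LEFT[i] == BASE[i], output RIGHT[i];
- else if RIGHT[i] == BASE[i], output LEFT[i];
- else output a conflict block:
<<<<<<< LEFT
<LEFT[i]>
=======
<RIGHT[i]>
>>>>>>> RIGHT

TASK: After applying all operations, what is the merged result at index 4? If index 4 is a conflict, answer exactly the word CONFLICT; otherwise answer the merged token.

Final LEFT:  [charlie, kilo, hotel, foxtrot, lima, foxtrot]
Final RIGHT: [kilo, juliet, echo, echo, kilo, charlie]
i=0: L=charlie, R=kilo=BASE -> take LEFT -> charlie
i=1: L=kilo=BASE, R=juliet -> take RIGHT -> juliet
i=2: L=hotel=BASE, R=echo -> take RIGHT -> echo
i=3: L=foxtrot, R=echo=BASE -> take LEFT -> foxtrot
i=4: BASE=echo L=lima R=kilo all differ -> CONFLICT
i=5: L=foxtrot, R=charlie=BASE -> take LEFT -> foxtrot
Index 4 -> CONFLICT

Answer: CONFLICT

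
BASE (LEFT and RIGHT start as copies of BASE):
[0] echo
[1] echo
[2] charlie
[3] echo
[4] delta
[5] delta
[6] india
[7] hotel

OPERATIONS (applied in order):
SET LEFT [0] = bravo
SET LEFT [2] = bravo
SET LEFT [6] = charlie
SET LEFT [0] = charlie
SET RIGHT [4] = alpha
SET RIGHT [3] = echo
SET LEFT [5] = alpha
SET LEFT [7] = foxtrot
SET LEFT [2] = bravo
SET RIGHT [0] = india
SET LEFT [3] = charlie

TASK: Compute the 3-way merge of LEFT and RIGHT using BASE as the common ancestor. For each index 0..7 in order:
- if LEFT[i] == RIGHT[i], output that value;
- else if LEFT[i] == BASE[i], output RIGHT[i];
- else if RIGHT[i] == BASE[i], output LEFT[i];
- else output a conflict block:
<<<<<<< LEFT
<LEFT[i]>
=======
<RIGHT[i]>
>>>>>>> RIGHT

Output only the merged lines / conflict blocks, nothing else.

Answer: <<<<<<< LEFT
charlie
=======
india
>>>>>>> RIGHT
echo
bravo
charlie
alpha
alpha
charlie
foxtrot

Derivation:
Final LEFT:  [charlie, echo, bravo, charlie, delta, alpha, charlie, foxtrot]
Final RIGHT: [india, echo, charlie, echo, alpha, delta, india, hotel]
i=0: BASE=echo L=charlie R=india all differ -> CONFLICT
i=1: L=echo R=echo -> agree -> echo
i=2: L=bravo, R=charlie=BASE -> take LEFT -> bravo
i=3: L=charlie, R=echo=BASE -> take LEFT -> charlie
i=4: L=delta=BASE, R=alpha -> take RIGHT -> alpha
i=5: L=alpha, R=delta=BASE -> take LEFT -> alpha
i=6: L=charlie, R=india=BASE -> take LEFT -> charlie
i=7: L=foxtrot, R=hotel=BASE -> take LEFT -> foxtrot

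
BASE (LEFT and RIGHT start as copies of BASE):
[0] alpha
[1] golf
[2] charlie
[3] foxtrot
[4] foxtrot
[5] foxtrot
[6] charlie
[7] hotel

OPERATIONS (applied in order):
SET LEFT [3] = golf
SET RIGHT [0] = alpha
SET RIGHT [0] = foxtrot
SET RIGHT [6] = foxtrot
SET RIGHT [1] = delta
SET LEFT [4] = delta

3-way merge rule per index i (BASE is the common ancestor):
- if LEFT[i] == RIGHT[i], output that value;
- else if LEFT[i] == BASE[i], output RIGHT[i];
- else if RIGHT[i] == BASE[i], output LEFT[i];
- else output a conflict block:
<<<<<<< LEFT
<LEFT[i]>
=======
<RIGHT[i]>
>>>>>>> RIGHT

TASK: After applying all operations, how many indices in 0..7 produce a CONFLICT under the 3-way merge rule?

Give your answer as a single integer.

Answer: 0

Derivation:
Final LEFT:  [alpha, golf, charlie, golf, delta, foxtrot, charlie, hotel]
Final RIGHT: [foxtrot, delta, charlie, foxtrot, foxtrot, foxtrot, foxtrot, hotel]
i=0: L=alpha=BASE, R=foxtrot -> take RIGHT -> foxtrot
i=1: L=golf=BASE, R=delta -> take RIGHT -> delta
i=2: L=charlie R=charlie -> agree -> charlie
i=3: L=golf, R=foxtrot=BASE -> take LEFT -> golf
i=4: L=delta, R=foxtrot=BASE -> take LEFT -> delta
i=5: L=foxtrot R=foxtrot -> agree -> foxtrot
i=6: L=charlie=BASE, R=foxtrot -> take RIGHT -> foxtrot
i=7: L=hotel R=hotel -> agree -> hotel
Conflict count: 0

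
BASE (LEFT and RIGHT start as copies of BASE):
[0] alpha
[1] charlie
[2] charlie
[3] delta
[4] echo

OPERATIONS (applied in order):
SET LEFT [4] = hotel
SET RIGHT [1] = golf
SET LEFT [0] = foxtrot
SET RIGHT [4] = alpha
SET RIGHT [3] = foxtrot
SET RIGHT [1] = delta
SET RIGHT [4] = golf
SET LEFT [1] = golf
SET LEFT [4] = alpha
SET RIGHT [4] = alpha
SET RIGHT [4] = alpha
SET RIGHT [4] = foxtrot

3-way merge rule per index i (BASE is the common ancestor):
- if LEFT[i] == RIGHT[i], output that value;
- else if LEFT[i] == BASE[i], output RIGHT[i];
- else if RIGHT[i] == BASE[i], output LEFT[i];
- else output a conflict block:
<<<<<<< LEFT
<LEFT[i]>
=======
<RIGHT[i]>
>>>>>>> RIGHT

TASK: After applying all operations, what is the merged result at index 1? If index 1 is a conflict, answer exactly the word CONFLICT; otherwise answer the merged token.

Final LEFT:  [foxtrot, golf, charlie, delta, alpha]
Final RIGHT: [alpha, delta, charlie, foxtrot, foxtrot]
i=0: L=foxtrot, R=alpha=BASE -> take LEFT -> foxtrot
i=1: BASE=charlie L=golf R=delta all differ -> CONFLICT
i=2: L=charlie R=charlie -> agree -> charlie
i=3: L=delta=BASE, R=foxtrot -> take RIGHT -> foxtrot
i=4: BASE=echo L=alpha R=foxtrot all differ -> CONFLICT
Index 1 -> CONFLICT

Answer: CONFLICT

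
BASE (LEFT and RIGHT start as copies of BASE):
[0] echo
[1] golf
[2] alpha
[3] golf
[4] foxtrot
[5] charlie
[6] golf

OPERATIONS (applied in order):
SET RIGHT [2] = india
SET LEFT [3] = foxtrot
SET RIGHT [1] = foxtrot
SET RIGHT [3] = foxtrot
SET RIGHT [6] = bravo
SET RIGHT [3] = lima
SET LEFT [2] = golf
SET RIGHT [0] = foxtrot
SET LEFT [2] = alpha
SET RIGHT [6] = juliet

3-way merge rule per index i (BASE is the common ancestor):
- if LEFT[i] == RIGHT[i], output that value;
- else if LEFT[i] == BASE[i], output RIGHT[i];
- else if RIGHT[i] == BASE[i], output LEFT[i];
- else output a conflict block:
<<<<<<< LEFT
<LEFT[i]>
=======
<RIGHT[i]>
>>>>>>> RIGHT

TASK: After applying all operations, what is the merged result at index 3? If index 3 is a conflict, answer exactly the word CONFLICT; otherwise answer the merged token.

Answer: CONFLICT

Derivation:
Final LEFT:  [echo, golf, alpha, foxtrot, foxtrot, charlie, golf]
Final RIGHT: [foxtrot, foxtrot, india, lima, foxtrot, charlie, juliet]
i=0: L=echo=BASE, R=foxtrot -> take RIGHT -> foxtrot
i=1: L=golf=BASE, R=foxtrot -> take RIGHT -> foxtrot
i=2: L=alpha=BASE, R=india -> take RIGHT -> india
i=3: BASE=golf L=foxtrot R=lima all differ -> CONFLICT
i=4: L=foxtrot R=foxtrot -> agree -> foxtrot
i=5: L=charlie R=charlie -> agree -> charlie
i=6: L=golf=BASE, R=juliet -> take RIGHT -> juliet
Index 3 -> CONFLICT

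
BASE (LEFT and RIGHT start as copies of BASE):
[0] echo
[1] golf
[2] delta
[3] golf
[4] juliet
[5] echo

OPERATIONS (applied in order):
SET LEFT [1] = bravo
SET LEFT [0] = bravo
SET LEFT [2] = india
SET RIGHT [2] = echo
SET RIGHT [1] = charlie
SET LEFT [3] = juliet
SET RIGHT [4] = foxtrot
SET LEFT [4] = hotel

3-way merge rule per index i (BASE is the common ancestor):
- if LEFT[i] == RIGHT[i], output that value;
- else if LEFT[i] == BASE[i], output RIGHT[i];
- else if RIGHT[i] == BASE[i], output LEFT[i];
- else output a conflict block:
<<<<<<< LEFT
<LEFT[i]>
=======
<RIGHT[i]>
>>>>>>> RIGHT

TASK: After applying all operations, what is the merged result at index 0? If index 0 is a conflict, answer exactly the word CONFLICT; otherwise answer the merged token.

Final LEFT:  [bravo, bravo, india, juliet, hotel, echo]
Final RIGHT: [echo, charlie, echo, golf, foxtrot, echo]
i=0: L=bravo, R=echo=BASE -> take LEFT -> bravo
i=1: BASE=golf L=bravo R=charlie all differ -> CONFLICT
i=2: BASE=delta L=india R=echo all differ -> CONFLICT
i=3: L=juliet, R=golf=BASE -> take LEFT -> juliet
i=4: BASE=juliet L=hotel R=foxtrot all differ -> CONFLICT
i=5: L=echo R=echo -> agree -> echo
Index 0 -> bravo

Answer: bravo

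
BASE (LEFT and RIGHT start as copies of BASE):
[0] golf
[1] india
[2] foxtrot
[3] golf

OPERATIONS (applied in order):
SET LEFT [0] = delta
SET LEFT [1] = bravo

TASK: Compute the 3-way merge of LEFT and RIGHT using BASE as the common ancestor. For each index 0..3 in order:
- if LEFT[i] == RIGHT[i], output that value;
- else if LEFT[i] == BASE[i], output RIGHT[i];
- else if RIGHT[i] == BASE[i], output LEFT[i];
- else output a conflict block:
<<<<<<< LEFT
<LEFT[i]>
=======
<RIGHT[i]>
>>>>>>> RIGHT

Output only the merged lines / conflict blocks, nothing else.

Answer: delta
bravo
foxtrot
golf

Derivation:
Final LEFT:  [delta, bravo, foxtrot, golf]
Final RIGHT: [golf, india, foxtrot, golf]
i=0: L=delta, R=golf=BASE -> take LEFT -> delta
i=1: L=bravo, R=india=BASE -> take LEFT -> bravo
i=2: L=foxtrot R=foxtrot -> agree -> foxtrot
i=3: L=golf R=golf -> agree -> golf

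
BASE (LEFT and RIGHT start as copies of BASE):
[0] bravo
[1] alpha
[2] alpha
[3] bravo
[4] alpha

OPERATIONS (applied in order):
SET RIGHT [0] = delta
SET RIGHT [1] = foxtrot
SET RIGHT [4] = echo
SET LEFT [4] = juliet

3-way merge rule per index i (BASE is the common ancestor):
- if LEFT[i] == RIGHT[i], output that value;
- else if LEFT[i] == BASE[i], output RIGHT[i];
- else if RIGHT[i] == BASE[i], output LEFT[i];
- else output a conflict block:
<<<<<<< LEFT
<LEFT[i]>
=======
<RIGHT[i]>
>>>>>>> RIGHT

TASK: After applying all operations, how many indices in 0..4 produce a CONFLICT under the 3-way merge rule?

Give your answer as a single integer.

Final LEFT:  [bravo, alpha, alpha, bravo, juliet]
Final RIGHT: [delta, foxtrot, alpha, bravo, echo]
i=0: L=bravo=BASE, R=delta -> take RIGHT -> delta
i=1: L=alpha=BASE, R=foxtrot -> take RIGHT -> foxtrot
i=2: L=alpha R=alpha -> agree -> alpha
i=3: L=bravo R=bravo -> agree -> bravo
i=4: BASE=alpha L=juliet R=echo all differ -> CONFLICT
Conflict count: 1

Answer: 1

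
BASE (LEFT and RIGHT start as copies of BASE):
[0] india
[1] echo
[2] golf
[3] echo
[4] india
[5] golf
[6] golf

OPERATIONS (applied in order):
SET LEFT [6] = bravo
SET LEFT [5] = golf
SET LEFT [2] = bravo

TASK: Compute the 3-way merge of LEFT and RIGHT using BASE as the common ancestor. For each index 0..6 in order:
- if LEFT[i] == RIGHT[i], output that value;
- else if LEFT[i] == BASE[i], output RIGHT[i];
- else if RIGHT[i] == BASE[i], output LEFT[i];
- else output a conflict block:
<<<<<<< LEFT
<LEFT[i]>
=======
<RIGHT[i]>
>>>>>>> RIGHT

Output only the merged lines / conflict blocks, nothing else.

Answer: india
echo
bravo
echo
india
golf
bravo

Derivation:
Final LEFT:  [india, echo, bravo, echo, india, golf, bravo]
Final RIGHT: [india, echo, golf, echo, india, golf, golf]
i=0: L=india R=india -> agree -> india
i=1: L=echo R=echo -> agree -> echo
i=2: L=bravo, R=golf=BASE -> take LEFT -> bravo
i=3: L=echo R=echo -> agree -> echo
i=4: L=india R=india -> agree -> india
i=5: L=golf R=golf -> agree -> golf
i=6: L=bravo, R=golf=BASE -> take LEFT -> bravo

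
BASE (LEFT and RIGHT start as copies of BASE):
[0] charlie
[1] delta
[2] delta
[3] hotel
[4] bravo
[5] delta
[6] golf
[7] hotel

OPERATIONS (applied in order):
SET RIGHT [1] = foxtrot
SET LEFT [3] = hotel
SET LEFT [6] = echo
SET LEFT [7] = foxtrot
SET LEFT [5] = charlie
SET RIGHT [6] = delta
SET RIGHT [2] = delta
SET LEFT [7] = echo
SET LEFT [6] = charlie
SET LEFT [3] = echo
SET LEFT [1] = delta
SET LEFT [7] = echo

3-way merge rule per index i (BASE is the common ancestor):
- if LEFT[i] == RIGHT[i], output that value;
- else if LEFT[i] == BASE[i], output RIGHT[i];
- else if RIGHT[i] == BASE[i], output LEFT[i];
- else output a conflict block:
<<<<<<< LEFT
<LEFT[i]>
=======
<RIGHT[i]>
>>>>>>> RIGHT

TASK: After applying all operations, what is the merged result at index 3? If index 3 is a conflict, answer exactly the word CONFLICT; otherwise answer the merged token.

Final LEFT:  [charlie, delta, delta, echo, bravo, charlie, charlie, echo]
Final RIGHT: [charlie, foxtrot, delta, hotel, bravo, delta, delta, hotel]
i=0: L=charlie R=charlie -> agree -> charlie
i=1: L=delta=BASE, R=foxtrot -> take RIGHT -> foxtrot
i=2: L=delta R=delta -> agree -> delta
i=3: L=echo, R=hotel=BASE -> take LEFT -> echo
i=4: L=bravo R=bravo -> agree -> bravo
i=5: L=charlie, R=delta=BASE -> take LEFT -> charlie
i=6: BASE=golf L=charlie R=delta all differ -> CONFLICT
i=7: L=echo, R=hotel=BASE -> take LEFT -> echo
Index 3 -> echo

Answer: echo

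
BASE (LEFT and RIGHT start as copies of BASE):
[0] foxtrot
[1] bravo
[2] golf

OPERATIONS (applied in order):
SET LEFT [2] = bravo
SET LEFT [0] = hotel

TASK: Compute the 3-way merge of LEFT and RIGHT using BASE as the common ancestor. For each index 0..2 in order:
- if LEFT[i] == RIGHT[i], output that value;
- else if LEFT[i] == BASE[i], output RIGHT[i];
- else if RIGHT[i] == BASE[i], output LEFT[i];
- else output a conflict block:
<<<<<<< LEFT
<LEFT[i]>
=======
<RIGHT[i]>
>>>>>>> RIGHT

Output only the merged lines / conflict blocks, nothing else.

Final LEFT:  [hotel, bravo, bravo]
Final RIGHT: [foxtrot, bravo, golf]
i=0: L=hotel, R=foxtrot=BASE -> take LEFT -> hotel
i=1: L=bravo R=bravo -> agree -> bravo
i=2: L=bravo, R=golf=BASE -> take LEFT -> bravo

Answer: hotel
bravo
bravo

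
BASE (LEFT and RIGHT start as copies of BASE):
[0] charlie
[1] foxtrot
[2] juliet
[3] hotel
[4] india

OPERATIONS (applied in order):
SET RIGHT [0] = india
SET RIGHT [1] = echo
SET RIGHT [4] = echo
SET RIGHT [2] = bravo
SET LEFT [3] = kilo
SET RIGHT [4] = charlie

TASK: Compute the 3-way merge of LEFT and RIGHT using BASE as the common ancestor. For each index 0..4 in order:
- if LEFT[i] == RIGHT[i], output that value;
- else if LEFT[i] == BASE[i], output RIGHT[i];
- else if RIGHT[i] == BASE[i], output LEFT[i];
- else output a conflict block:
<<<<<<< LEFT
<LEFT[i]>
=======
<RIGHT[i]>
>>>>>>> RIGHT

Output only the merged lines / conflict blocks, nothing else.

Answer: india
echo
bravo
kilo
charlie

Derivation:
Final LEFT:  [charlie, foxtrot, juliet, kilo, india]
Final RIGHT: [india, echo, bravo, hotel, charlie]
i=0: L=charlie=BASE, R=india -> take RIGHT -> india
i=1: L=foxtrot=BASE, R=echo -> take RIGHT -> echo
i=2: L=juliet=BASE, R=bravo -> take RIGHT -> bravo
i=3: L=kilo, R=hotel=BASE -> take LEFT -> kilo
i=4: L=india=BASE, R=charlie -> take RIGHT -> charlie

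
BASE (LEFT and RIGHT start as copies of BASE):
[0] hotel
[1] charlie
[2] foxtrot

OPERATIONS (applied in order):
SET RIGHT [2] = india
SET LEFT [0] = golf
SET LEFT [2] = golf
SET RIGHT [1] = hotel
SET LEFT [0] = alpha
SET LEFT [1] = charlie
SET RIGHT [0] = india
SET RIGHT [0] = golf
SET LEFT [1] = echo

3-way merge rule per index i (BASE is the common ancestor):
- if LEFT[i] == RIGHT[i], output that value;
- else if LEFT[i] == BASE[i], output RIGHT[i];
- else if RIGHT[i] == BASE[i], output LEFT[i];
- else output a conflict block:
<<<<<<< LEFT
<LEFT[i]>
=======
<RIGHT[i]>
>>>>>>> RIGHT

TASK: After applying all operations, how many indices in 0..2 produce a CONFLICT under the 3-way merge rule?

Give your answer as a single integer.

Final LEFT:  [alpha, echo, golf]
Final RIGHT: [golf, hotel, india]
i=0: BASE=hotel L=alpha R=golf all differ -> CONFLICT
i=1: BASE=charlie L=echo R=hotel all differ -> CONFLICT
i=2: BASE=foxtrot L=golf R=india all differ -> CONFLICT
Conflict count: 3

Answer: 3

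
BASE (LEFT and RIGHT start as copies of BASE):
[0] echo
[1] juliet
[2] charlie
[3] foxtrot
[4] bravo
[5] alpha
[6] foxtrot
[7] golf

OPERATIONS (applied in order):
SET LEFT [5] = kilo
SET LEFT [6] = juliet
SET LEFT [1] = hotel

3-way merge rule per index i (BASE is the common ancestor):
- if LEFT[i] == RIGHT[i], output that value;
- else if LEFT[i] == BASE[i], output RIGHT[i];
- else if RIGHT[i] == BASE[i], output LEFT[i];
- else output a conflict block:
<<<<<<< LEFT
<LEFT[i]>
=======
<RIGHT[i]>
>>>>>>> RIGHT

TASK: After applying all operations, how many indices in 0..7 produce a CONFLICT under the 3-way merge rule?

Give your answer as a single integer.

Final LEFT:  [echo, hotel, charlie, foxtrot, bravo, kilo, juliet, golf]
Final RIGHT: [echo, juliet, charlie, foxtrot, bravo, alpha, foxtrot, golf]
i=0: L=echo R=echo -> agree -> echo
i=1: L=hotel, R=juliet=BASE -> take LEFT -> hotel
i=2: L=charlie R=charlie -> agree -> charlie
i=3: L=foxtrot R=foxtrot -> agree -> foxtrot
i=4: L=bravo R=bravo -> agree -> bravo
i=5: L=kilo, R=alpha=BASE -> take LEFT -> kilo
i=6: L=juliet, R=foxtrot=BASE -> take LEFT -> juliet
i=7: L=golf R=golf -> agree -> golf
Conflict count: 0

Answer: 0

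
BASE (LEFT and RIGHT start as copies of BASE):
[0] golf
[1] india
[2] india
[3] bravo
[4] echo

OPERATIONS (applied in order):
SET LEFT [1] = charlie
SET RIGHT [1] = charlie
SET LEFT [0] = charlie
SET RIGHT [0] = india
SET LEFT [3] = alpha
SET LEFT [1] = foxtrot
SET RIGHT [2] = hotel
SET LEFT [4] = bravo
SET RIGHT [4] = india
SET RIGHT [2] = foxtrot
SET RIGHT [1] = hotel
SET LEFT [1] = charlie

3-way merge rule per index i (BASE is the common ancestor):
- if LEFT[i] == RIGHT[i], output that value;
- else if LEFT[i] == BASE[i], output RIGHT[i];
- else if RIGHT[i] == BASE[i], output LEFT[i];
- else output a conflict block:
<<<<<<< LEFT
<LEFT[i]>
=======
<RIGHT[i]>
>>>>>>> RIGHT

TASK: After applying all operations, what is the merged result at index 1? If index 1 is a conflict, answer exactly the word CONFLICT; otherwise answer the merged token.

Final LEFT:  [charlie, charlie, india, alpha, bravo]
Final RIGHT: [india, hotel, foxtrot, bravo, india]
i=0: BASE=golf L=charlie R=india all differ -> CONFLICT
i=1: BASE=india L=charlie R=hotel all differ -> CONFLICT
i=2: L=india=BASE, R=foxtrot -> take RIGHT -> foxtrot
i=3: L=alpha, R=bravo=BASE -> take LEFT -> alpha
i=4: BASE=echo L=bravo R=india all differ -> CONFLICT
Index 1 -> CONFLICT

Answer: CONFLICT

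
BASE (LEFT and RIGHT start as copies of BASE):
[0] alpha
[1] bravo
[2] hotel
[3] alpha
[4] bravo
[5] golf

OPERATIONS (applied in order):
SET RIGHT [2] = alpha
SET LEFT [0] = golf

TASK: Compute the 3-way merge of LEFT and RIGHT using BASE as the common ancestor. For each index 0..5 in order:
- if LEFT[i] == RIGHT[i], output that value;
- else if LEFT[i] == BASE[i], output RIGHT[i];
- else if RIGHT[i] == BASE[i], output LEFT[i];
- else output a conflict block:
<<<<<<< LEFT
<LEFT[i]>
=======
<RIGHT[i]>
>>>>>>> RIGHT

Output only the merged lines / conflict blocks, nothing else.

Final LEFT:  [golf, bravo, hotel, alpha, bravo, golf]
Final RIGHT: [alpha, bravo, alpha, alpha, bravo, golf]
i=0: L=golf, R=alpha=BASE -> take LEFT -> golf
i=1: L=bravo R=bravo -> agree -> bravo
i=2: L=hotel=BASE, R=alpha -> take RIGHT -> alpha
i=3: L=alpha R=alpha -> agree -> alpha
i=4: L=bravo R=bravo -> agree -> bravo
i=5: L=golf R=golf -> agree -> golf

Answer: golf
bravo
alpha
alpha
bravo
golf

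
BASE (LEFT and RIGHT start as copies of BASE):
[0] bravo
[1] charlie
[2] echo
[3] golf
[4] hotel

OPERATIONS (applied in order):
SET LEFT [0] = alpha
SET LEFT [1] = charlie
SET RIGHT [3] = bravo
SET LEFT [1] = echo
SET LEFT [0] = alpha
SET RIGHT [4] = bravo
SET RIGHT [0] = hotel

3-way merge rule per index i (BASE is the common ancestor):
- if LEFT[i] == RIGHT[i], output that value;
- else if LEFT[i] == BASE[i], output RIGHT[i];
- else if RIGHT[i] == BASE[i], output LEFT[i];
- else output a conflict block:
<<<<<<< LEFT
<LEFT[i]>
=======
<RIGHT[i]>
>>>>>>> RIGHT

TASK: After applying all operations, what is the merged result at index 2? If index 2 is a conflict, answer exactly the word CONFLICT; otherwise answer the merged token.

Answer: echo

Derivation:
Final LEFT:  [alpha, echo, echo, golf, hotel]
Final RIGHT: [hotel, charlie, echo, bravo, bravo]
i=0: BASE=bravo L=alpha R=hotel all differ -> CONFLICT
i=1: L=echo, R=charlie=BASE -> take LEFT -> echo
i=2: L=echo R=echo -> agree -> echo
i=3: L=golf=BASE, R=bravo -> take RIGHT -> bravo
i=4: L=hotel=BASE, R=bravo -> take RIGHT -> bravo
Index 2 -> echo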